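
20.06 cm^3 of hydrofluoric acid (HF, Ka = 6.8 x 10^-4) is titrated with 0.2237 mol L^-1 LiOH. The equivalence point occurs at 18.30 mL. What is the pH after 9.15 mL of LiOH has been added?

9.15 mL is exactly half the equivalence volume (18.30/2), i.e. the half-equivalence point.
There, n(HA) = n(A^-), so pH = pKa = -log(6.8 x 10^-4) = 3.17.

3.17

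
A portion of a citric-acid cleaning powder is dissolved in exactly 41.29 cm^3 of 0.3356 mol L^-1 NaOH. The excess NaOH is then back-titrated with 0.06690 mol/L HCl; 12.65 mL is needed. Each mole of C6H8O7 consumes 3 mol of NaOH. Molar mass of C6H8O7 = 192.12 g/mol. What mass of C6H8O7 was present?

Total n(NaOH) added = 0.3356 x 0.04129 = 0.01386 mol.
n(HCl) used = 0.06690 x 0.01265 = 0.0008463 mol, which equals the excess n(NaOH).
So n(NaOH) consumed by the sample = 0.01386 - 0.0008463 = 0.01301 mol.
n(C6H8O7) = 0.01301 / 3 = 0.004337 mol.
mass = 0.004337 mol x 192.12 g/mol = 0.833 g.

0.833 g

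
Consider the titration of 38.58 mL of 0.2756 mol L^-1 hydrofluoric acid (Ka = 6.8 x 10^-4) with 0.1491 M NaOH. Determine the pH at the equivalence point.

8.08

n(HF) = 0.2756 x 0.03858 = 0.01063 mol; V(NaOH) at equivalence = 0.01063/0.1491 = 0.07131 L.
At equivalence all the acid is converted to F-; total volume = 0.03858 + 0.07131 = 0.1099 L, so [F-] = 0.01063/0.1099 = 0.09676 M.
Kb = Kw/Ka = 1.0e-14 / 6.8 x 10^-4 = 1.47e-11.
[OH^-] = sqrt(Kb x [F-]) = sqrt(1.47e-11 x 0.09676) = 1.19e-6 M.
pOH = 5.92, so pH = 14.00 - 5.92 = 8.08.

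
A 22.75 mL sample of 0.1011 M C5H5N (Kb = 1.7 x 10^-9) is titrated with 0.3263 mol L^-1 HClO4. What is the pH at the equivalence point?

n(C5H5N) = 0.1011 x 0.02275 = 0.002300 mol; V(HClO4) at equivalence = 0.002300/0.3263 = 0.007049 L.
At equivalence the base is fully converted to C5H5NH+; total volume = 0.02980 L, so [C5H5NH+] = 0.002300/0.02980 = 0.07719 M.
Ka(C5H5NH+) = Kw/Kb = 1.0e-14 / 1.7 x 10^-9 = 5.88e-6.
[H^+] = sqrt(Ka x [C5H5NH+]) = sqrt(5.88e-6 x 0.07719) = 0.000674 M.
pH = -log(0.000674) = 3.17.

3.17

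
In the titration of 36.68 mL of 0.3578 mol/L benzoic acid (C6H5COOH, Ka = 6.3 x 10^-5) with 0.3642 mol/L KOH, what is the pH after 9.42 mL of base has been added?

Initial n(C6H5COOH) = 0.3578 x 0.03668 = 0.01312 mol.
n(KOH) added = 0.3642 x 0.009420 = 0.003431 mol, converting that many moles of C6H5COOH to C6H5COO-.
Remaining n(C6H5COOH) = 0.009693 mol; n(C6H5COO-) = 0.003431 mol.
By Henderson-Hasselbalch, pH = pKa + log([A^-]/[HA]) = 4.20 + log(0.003431/0.009693) = 4.20 + (-0.45) = 3.75.

3.75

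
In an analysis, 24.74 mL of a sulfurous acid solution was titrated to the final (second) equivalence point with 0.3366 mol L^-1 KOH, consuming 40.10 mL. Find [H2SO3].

n(KOH) = 0.3366 x 0.04010 = 0.01350 mol.
At the final (second) equivalence point, 2 mol OH^- react per mol H2SO3, so n(H2SO3) = 0.01350 / 2 = 0.006749 mol.
[H2SO3] = 0.006749 / 0.02474 L = 0.273 M.

0.273 M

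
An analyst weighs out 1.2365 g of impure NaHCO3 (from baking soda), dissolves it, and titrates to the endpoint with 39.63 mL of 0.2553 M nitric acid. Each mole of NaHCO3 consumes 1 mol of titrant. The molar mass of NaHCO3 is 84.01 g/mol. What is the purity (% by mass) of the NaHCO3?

n(HNO3) = 0.2553 x 0.03963 = 0.01012 mol.
n(NaHCO3) = 0.01012 / 1 = 0.01012 mol.
mass of NaHCO3 = 0.01012 x 84.01 = 0.8500 g.
% purity = 0.8500 / 1.2365 x 100 = 68.7%.

68.7%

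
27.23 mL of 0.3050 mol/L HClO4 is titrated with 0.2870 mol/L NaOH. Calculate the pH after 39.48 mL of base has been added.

n(acid) = 0.3050 x 0.02723 = 0.008305 mol; n(NaOH) added = 0.2870 x 0.03948 = 0.01133 mol.
Base is in excess by 0.01133 - 0.008305 = 0.003026 mol in a total volume of 0.06671 L.
[OH^-] = 0.003026/0.06671 = 0.04535 M, so pOH = 1.34 and pH = 14.00 - 1.34 = 12.66.

12.66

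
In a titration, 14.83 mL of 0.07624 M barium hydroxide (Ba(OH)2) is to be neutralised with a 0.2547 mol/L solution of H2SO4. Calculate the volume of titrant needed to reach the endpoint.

4.44 mL

n(Ba(OH)2) = 0.07624 mol/L x 0.01483 L = 0.001131 mol.
At equivalence n(H2SO4) = n(Ba(OH)2) = 0.001131 mol.
V(H2SO4) = 0.001131 / 0.2547 = 0.004439 L = 4.44 mL.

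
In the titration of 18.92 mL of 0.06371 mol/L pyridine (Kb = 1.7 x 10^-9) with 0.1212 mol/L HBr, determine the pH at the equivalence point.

3.30

n(C5H5N) = 0.06371 x 0.01892 = 0.001205 mol; V(HBr) at equivalence = 0.001205/0.1212 = 0.009945 L.
At equivalence the base is fully converted to C5H5NH+; total volume = 0.02887 L, so [C5H5NH+] = 0.001205/0.02887 = 0.04176 M.
Ka(C5H5NH+) = Kw/Kb = 1.0e-14 / 1.7 x 10^-9 = 5.88e-6.
[H^+] = sqrt(Ka x [C5H5NH+]) = sqrt(5.88e-6 x 0.04176) = 0.000496 M.
pH = -log(0.000496) = 3.30.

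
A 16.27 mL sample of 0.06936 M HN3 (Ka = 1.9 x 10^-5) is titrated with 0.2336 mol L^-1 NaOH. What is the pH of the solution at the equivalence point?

8.72

n(HN3) = 0.06936 x 0.01627 = 0.001128 mol; V(NaOH) at equivalence = 0.001128/0.2336 = 0.004831 L.
At equivalence all the acid is converted to N3-; total volume = 0.01627 + 0.004831 = 0.02110 L, so [N3-] = 0.001128/0.02110 = 0.05348 M.
Kb = Kw/Ka = 1.0e-14 / 1.9 x 10^-5 = 5.26e-10.
[OH^-] = sqrt(Kb x [N3-]) = sqrt(5.26e-10 x 0.05348) = 5.31e-6 M.
pOH = 5.28, so pH = 14.00 - 5.28 = 8.72.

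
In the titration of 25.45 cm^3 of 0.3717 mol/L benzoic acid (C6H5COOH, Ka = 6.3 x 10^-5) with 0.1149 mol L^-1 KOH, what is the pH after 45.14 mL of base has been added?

4.28

Initial n(C6H5COOH) = 0.3717 x 0.02545 = 0.009460 mol.
n(KOH) added = 0.1149 x 0.04514 = 0.005187 mol, converting that many moles of C6H5COOH to C6H5COO-.
Remaining n(C6H5COOH) = 0.004273 mol; n(C6H5COO-) = 0.005187 mol.
By Henderson-Hasselbalch, pH = pKa + log([A^-]/[HA]) = 4.20 + log(0.005187/0.004273) = 4.20 + (+0.08) = 4.28.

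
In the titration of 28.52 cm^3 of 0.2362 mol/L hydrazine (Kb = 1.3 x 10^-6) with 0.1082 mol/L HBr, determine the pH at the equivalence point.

4.62

n(N2H4) = 0.2362 x 0.02852 = 0.006736 mol; V(HBr) at equivalence = 0.006736/0.1082 = 0.06226 L.
At equivalence the base is fully converted to N2H5+; total volume = 0.09078 L, so [N2H5+] = 0.006736/0.09078 = 0.07421 M.
Ka(N2H5+) = Kw/Kb = 1.0e-14 / 1.3 x 10^-6 = 7.69e-9.
[H^+] = sqrt(Ka x [N2H5+]) = sqrt(7.69e-9 x 0.07421) = 2.39e-5 M.
pH = -log(2.39e-5) = 4.62.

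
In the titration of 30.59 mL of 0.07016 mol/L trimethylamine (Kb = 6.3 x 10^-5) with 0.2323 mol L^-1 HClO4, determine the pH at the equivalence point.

n((CH3)3N) = 0.07016 x 0.03059 = 0.002146 mol; V(HClO4) at equivalence = 0.002146/0.2323 = 0.009239 L.
At equivalence the base is fully converted to (CH3)3NH+; total volume = 0.03983 L, so [(CH3)3NH+] = 0.002146/0.03983 = 0.05389 M.
Ka((CH3)3NH+) = Kw/Kb = 1.0e-14 / 6.3 x 10^-5 = 1.59e-10.
[H^+] = sqrt(Ka x [(CH3)3NH+]) = sqrt(1.59e-10 x 0.05389) = 2.92e-6 M.
pH = -log(2.92e-6) = 5.53.

5.53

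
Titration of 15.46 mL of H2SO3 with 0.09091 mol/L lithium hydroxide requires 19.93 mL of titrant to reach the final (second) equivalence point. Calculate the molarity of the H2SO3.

n(LiOH) = 0.09091 x 0.01993 = 0.001812 mol.
At the final (second) equivalence point, 2 mol OH^- react per mol H2SO3, so n(H2SO3) = 0.001812 / 2 = 0.0009059 mol.
[H2SO3] = 0.0009059 / 0.01546 L = 0.0586 M.

0.0586 M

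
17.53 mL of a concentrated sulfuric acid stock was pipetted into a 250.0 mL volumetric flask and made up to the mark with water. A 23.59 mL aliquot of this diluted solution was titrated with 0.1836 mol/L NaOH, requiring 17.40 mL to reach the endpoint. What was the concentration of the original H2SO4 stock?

n(NaOH) = 0.1836 x 0.01740 = 0.003195 mol.
n(H2SO4) in the aliquot = 0.003195 x 1/2 = 0.001597 mol.
[diluted H2SO4] = 0.001597 / 0.02359 = 0.06771 M.
Dilution factor = 250.0/17.53 = 14.26, so [stock] = 0.06771 x 14.26 = 0.966 M.

0.966 M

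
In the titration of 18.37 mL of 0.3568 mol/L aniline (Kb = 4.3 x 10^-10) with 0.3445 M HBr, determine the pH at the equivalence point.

2.69

n(C6H5NH2) = 0.3568 x 0.01837 = 0.006554 mol; V(HBr) at equivalence = 0.006554/0.3445 = 0.01903 L.
At equivalence the base is fully converted to C6H5NH3+; total volume = 0.03740 L, so [C6H5NH3+] = 0.006554/0.03740 = 0.1753 M.
Ka(C6H5NH3+) = Kw/Kb = 1.0e-14 / 4.3 x 10^-10 = 2.33e-5.
[H^+] = sqrt(Ka x [C6H5NH3+]) = sqrt(2.33e-5 x 0.1753) = 0.00202 M.
pH = -log(0.00202) = 2.69.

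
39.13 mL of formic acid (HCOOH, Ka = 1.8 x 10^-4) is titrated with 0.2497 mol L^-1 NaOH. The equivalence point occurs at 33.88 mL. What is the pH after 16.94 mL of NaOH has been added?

16.94 mL is exactly half the equivalence volume (33.88/2), i.e. the half-equivalence point.
There, n(HA) = n(A^-), so pH = pKa = -log(1.8 x 10^-4) = 3.74.

3.74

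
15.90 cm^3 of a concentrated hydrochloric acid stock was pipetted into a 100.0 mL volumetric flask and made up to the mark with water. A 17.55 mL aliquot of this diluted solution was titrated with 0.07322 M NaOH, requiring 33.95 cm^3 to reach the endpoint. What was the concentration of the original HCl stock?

n(NaOH) = 0.07322 x 0.03395 = 0.002486 mol.
n(HCl) in the aliquot = 0.002486 mol.
[diluted HCl] = 0.002486 / 0.01755 = 0.1416 M.
Dilution factor = 100.0/15.90 = 6.289, so [stock] = 0.1416 x 6.289 = 0.891 M.

0.891 M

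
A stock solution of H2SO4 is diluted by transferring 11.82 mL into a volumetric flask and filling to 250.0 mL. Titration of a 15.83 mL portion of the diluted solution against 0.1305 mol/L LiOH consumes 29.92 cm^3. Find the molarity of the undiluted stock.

n(LiOH) = 0.1305 x 0.02992 = 0.003905 mol.
n(H2SO4) in the aliquot = 0.003905 x 1/2 = 0.001952 mol.
[diluted H2SO4] = 0.001952 / 0.01583 = 0.1233 M.
Dilution factor = 250.0/11.82 = 21.15, so [stock] = 0.1233 x 21.15 = 2.61 M.

2.61 M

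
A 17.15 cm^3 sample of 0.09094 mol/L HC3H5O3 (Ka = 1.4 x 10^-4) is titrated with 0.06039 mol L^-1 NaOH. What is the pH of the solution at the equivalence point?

n(HC3H5O3) = 0.09094 x 0.01715 = 0.001560 mol; V(NaOH) at equivalence = 0.001560/0.06039 = 0.02583 L.
At equivalence all the acid is converted to C3H5O3-; total volume = 0.01715 + 0.02583 = 0.04298 L, so [C3H5O3-] = 0.001560/0.04298 = 0.03629 M.
Kb = Kw/Ka = 1.0e-14 / 1.4 x 10^-4 = 7.14e-11.
[OH^-] = sqrt(Kb x [C3H5O3-]) = sqrt(7.14e-11 x 0.03629) = 1.61e-6 M.
pOH = 5.79, so pH = 14.00 - 5.79 = 8.21.

8.21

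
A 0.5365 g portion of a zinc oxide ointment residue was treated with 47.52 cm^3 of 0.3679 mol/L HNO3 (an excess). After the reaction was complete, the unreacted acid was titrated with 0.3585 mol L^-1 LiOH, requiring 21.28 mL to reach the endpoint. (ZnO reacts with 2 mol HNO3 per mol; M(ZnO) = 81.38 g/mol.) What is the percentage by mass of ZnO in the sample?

74.7%

Total n(HNO3) added = 0.3679 x 0.04752 = 0.01748 mol.
n(LiOH) used = 0.3585 x 0.02128 = 0.007629 mol, which equals the excess n(HNO3).
So n(HNO3) consumed by the sample = 0.01748 - 0.007629 = 0.009854 mol.
n(ZnO) = 0.009854 / 2 = 0.004927 mol.
mass ZnO = 0.004927 x 81.38 = 0.4009 g, so %ZnO = 0.4009/0.5365 x 100 = 74.7%.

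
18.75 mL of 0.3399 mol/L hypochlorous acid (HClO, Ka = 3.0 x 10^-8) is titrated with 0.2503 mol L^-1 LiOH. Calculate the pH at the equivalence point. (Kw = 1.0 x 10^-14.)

n(HClO) = 0.3399 x 0.01875 = 0.006373 mol; V(LiOH) at equivalence = 0.006373/0.2503 = 0.02546 L.
At equivalence all the acid is converted to ClO-; total volume = 0.01875 + 0.02546 = 0.04421 L, so [ClO-] = 0.006373/0.04421 = 0.1441 M.
Kb = Kw/Ka = 1.0e-14 / 3.0 x 10^-8 = 3.33e-7.
[OH^-] = sqrt(Kb x [ClO-]) = sqrt(3.33e-7 x 0.1441) = 0.000219 M.
pOH = 3.66, so pH = 14.00 - 3.66 = 10.34.

10.34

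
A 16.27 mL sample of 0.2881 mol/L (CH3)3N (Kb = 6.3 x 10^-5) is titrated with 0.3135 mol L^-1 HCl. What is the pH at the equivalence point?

5.31

n((CH3)3N) = 0.2881 x 0.01627 = 0.004687 mol; V(HCl) at equivalence = 0.004687/0.3135 = 0.01495 L.
At equivalence the base is fully converted to (CH3)3NH+; total volume = 0.03122 L, so [(CH3)3NH+] = 0.004687/0.03122 = 0.1501 M.
Ka((CH3)3NH+) = Kw/Kb = 1.0e-14 / 6.3 x 10^-5 = 1.59e-10.
[H^+] = sqrt(Ka x [(CH3)3NH+]) = sqrt(1.59e-10 x 0.1501) = 4.88e-6 M.
pH = -log(4.88e-6) = 5.31.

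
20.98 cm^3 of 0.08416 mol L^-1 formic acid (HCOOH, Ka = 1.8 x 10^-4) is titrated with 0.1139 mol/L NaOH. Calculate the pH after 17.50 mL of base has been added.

11.77

n(acid) = 0.08416 x 0.02098 = 0.001766 mol; n(NaOH) added = 0.1139 x 0.01750 = 0.001993 mol.
Base is in excess by 0.001993 - 0.001766 = 0.0002276 mol in a total volume of 0.03848 L.
[OH^-] = 0.0002276/0.03848 = 0.005914 M, so pOH = 2.23 and pH = 14.00 - 2.23 = 11.77.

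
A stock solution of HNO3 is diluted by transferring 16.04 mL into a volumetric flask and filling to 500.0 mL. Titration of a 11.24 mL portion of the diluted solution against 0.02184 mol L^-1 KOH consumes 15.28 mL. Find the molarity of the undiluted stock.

0.925 M

n(KOH) = 0.02184 x 0.01528 = 0.0003337 mol.
n(HNO3) in the aliquot = 0.0003337 mol.
[diluted HNO3] = 0.0003337 / 0.01124 = 0.02969 M.
Dilution factor = 500.0/16.04 = 31.17, so [stock] = 0.02969 x 31.17 = 0.925 M.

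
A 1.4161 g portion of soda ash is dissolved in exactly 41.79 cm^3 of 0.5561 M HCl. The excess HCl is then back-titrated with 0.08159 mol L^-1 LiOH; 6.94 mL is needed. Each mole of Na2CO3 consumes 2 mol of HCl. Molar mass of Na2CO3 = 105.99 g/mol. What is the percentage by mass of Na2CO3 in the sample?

Total n(HCl) added = 0.5561 x 0.04179 = 0.02324 mol.
n(LiOH) used = 0.08159 x 0.006940 = 0.0005662 mol, which equals the excess n(HCl).
So n(HCl) consumed by the sample = 0.02324 - 0.0005662 = 0.02267 mol.
n(Na2CO3) = 0.02267 / 2 = 0.01134 mol.
mass Na2CO3 = 0.01134 x 105.99 = 1.202 g, so %Na2CO3 = 1.202/1.4161 x 100 = 84.9%.

84.9%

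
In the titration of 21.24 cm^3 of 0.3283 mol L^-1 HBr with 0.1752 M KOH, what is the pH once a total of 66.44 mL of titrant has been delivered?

n(acid) = 0.3283 x 0.02124 = 0.006973 mol; n(KOH) added = 0.1752 x 0.06644 = 0.01164 mol.
Base is in excess by 0.01164 - 0.006973 = 0.004667 mol in a total volume of 0.08768 L.
[OH^-] = 0.004667/0.08768 = 0.05323 M, so pOH = 1.27 and pH = 14.00 - 1.27 = 12.73.

12.73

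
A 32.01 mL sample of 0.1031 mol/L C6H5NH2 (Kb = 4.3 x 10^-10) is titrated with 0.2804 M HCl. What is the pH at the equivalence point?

2.88

n(C6H5NH2) = 0.1031 x 0.03201 = 0.003300 mol; V(HCl) at equivalence = 0.003300/0.2804 = 0.01177 L.
At equivalence the base is fully converted to C6H5NH3+; total volume = 0.04378 L, so [C6H5NH3+] = 0.003300/0.04378 = 0.07538 M.
Ka(C6H5NH3+) = Kw/Kb = 1.0e-14 / 4.3 x 10^-10 = 2.33e-5.
[H^+] = sqrt(Ka x [C6H5NH3+]) = sqrt(2.33e-5 x 0.07538) = 0.00132 M.
pH = -log(0.00132) = 2.88.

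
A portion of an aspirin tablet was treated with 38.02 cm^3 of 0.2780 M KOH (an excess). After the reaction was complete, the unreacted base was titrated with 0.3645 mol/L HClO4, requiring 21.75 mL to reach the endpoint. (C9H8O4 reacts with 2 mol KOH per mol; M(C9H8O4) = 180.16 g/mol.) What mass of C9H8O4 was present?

0.238 g

Total n(KOH) added = 0.2780 x 0.03802 = 0.01057 mol.
n(HClO4) used = 0.3645 x 0.02175 = 0.007928 mol, which equals the excess n(KOH).
So n(KOH) consumed by the sample = 0.01057 - 0.007928 = 0.002642 mol.
n(C9H8O4) = 0.002642 / 2 = 0.001321 mol.
mass = 0.001321 mol x 180.16 g/mol = 0.238 g.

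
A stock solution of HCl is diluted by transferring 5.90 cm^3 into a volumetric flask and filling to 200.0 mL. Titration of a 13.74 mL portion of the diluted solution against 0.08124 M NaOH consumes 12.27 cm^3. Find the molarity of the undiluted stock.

n(NaOH) = 0.08124 x 0.01227 = 0.0009968 mol.
n(HCl) in the aliquot = 0.0009968 mol.
[diluted HCl] = 0.0009968 / 0.01374 = 0.07255 M.
Dilution factor = 200.0/5.900 = 33.90, so [stock] = 0.07255 x 33.90 = 2.46 M.

2.46 M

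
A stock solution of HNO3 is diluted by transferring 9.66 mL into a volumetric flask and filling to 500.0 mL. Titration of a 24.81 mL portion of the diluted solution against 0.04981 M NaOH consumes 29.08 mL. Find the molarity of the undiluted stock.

n(NaOH) = 0.04981 x 0.02908 = 0.001448 mol.
n(HNO3) in the aliquot = 0.001448 mol.
[diluted HNO3] = 0.001448 / 0.02481 = 0.05838 M.
Dilution factor = 500.0/9.660 = 51.76, so [stock] = 0.05838 x 51.76 = 3.02 M.

3.02 M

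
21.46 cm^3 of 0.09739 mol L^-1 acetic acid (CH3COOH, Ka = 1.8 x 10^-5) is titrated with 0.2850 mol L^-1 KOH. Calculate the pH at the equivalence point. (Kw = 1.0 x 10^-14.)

8.80

n(CH3COOH) = 0.09739 x 0.02146 = 0.002090 mol; V(KOH) at equivalence = 0.002090/0.2850 = 0.007333 L.
At equivalence all the acid is converted to CH3COO-; total volume = 0.02146 + 0.007333 = 0.02879 L, so [CH3COO-] = 0.002090/0.02879 = 0.07259 M.
Kb = Kw/Ka = 1.0e-14 / 1.8 x 10^-5 = 5.56e-10.
[OH^-] = sqrt(Kb x [CH3COO-]) = sqrt(5.56e-10 x 0.07259) = 6.35e-6 M.
pOH = 5.20, so pH = 14.00 - 5.20 = 8.80.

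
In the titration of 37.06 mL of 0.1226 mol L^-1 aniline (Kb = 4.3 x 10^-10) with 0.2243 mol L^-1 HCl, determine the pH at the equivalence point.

2.87

n(C6H5NH2) = 0.1226 x 0.03706 = 0.004544 mol; V(HCl) at equivalence = 0.004544/0.2243 = 0.02026 L.
At equivalence the base is fully converted to C6H5NH3+; total volume = 0.05732 L, so [C6H5NH3+] = 0.004544/0.05732 = 0.07927 M.
Ka(C6H5NH3+) = Kw/Kb = 1.0e-14 / 4.3 x 10^-10 = 2.33e-5.
[H^+] = sqrt(Ka x [C6H5NH3+]) = sqrt(2.33e-5 x 0.07927) = 0.00136 M.
pH = -log(0.00136) = 2.87.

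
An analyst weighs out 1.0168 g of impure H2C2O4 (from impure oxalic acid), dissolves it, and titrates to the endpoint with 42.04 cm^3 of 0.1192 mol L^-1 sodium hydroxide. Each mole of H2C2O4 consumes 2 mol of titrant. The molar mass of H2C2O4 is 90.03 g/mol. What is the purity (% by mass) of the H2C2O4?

n(NaOH) = 0.1192 x 0.04204 = 0.005011 mol.
n(H2C2O4) = 0.005011 / 2 = 0.002506 mol.
mass of H2C2O4 = 0.002506 x 90.03 = 0.2256 g.
% purity = 0.2256 / 1.0168 x 100 = 22.2%.

22.2%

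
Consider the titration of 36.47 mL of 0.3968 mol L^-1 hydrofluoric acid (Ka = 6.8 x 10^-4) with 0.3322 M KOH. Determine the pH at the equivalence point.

8.21

n(HF) = 0.3968 x 0.03647 = 0.01447 mol; V(KOH) at equivalence = 0.01447/0.3322 = 0.04356 L.
At equivalence all the acid is converted to F-; total volume = 0.03647 + 0.04356 = 0.08003 L, so [F-] = 0.01447/0.08003 = 0.1808 M.
Kb = Kw/Ka = 1.0e-14 / 6.8 x 10^-4 = 1.47e-11.
[OH^-] = sqrt(Kb x [F-]) = sqrt(1.47e-11 x 0.1808) = 1.63e-6 M.
pOH = 5.79, so pH = 14.00 - 5.79 = 8.21.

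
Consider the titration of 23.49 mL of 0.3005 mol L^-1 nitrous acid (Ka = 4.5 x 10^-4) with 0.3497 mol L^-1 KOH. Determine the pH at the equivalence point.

n(HNO2) = 0.3005 x 0.02349 = 0.007059 mol; V(KOH) at equivalence = 0.007059/0.3497 = 0.02019 L.
At equivalence all the acid is converted to NO2-; total volume = 0.02349 + 0.02019 = 0.04368 L, so [NO2-] = 0.007059/0.04368 = 0.1616 M.
Kb = Kw/Ka = 1.0e-14 / 4.5 x 10^-4 = 2.22e-11.
[OH^-] = sqrt(Kb x [NO2-]) = sqrt(2.22e-11 x 0.1616) = 1.90e-6 M.
pOH = 5.72, so pH = 14.00 - 5.72 = 8.28.

8.28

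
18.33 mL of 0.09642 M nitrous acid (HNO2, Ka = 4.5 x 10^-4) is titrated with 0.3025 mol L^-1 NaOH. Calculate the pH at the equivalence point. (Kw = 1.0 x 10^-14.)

8.11

n(HNO2) = 0.09642 x 0.01833 = 0.001767 mol; V(NaOH) at equivalence = 0.001767/0.3025 = 0.005843 L.
At equivalence all the acid is converted to NO2-; total volume = 0.01833 + 0.005843 = 0.02417 L, so [NO2-] = 0.001767/0.02417 = 0.07312 M.
Kb = Kw/Ka = 1.0e-14 / 4.5 x 10^-4 = 2.22e-11.
[OH^-] = sqrt(Kb x [NO2-]) = sqrt(2.22e-11 x 0.07312) = 1.27e-6 M.
pOH = 5.89, so pH = 14.00 - 5.89 = 8.11.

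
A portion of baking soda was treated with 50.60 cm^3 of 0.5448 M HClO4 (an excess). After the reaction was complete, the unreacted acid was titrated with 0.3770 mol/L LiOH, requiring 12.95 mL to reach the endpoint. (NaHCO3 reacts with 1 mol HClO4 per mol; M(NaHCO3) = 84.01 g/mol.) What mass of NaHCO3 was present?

Total n(HClO4) added = 0.5448 x 0.05060 = 0.02757 mol.
n(LiOH) used = 0.3770 x 0.01295 = 0.004882 mol, which equals the excess n(HClO4).
So n(HClO4) consumed by the sample = 0.02757 - 0.004882 = 0.02268 mol.
n(NaHCO3) = 0.02268 / 1 = 0.02268 mol.
mass = 0.02268 mol x 84.01 g/mol = 1.91 g.

1.91 g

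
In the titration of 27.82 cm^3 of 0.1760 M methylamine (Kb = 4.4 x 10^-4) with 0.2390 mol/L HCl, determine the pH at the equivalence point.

n(CH3NH2) = 0.1760 x 0.02782 = 0.004896 mol; V(HCl) at equivalence = 0.004896/0.2390 = 0.02049 L.
At equivalence the base is fully converted to CH3NH3+; total volume = 0.04831 L, so [CH3NH3+] = 0.004896/0.04831 = 0.1014 M.
Ka(CH3NH3+) = Kw/Kb = 1.0e-14 / 4.4 x 10^-4 = 2.27e-11.
[H^+] = sqrt(Ka x [CH3NH3+]) = sqrt(2.27e-11 x 0.1014) = 1.52e-6 M.
pH = -log(1.52e-6) = 5.82.

5.82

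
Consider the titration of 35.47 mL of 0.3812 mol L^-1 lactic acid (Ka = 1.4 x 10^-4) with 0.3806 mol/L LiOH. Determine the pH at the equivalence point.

8.57

n(HC3H5O3) = 0.3812 x 0.03547 = 0.01352 mol; V(LiOH) at equivalence = 0.01352/0.3806 = 0.03553 L.
At equivalence all the acid is converted to C3H5O3-; total volume = 0.03547 + 0.03553 = 0.07100 L, so [C3H5O3-] = 0.01352/0.07100 = 0.1904 M.
Kb = Kw/Ka = 1.0e-14 / 1.4 x 10^-4 = 7.14e-11.
[OH^-] = sqrt(Kb x [C3H5O3-]) = sqrt(7.14e-11 x 0.1904) = 3.69e-6 M.
pOH = 5.43, so pH = 14.00 - 5.43 = 8.57.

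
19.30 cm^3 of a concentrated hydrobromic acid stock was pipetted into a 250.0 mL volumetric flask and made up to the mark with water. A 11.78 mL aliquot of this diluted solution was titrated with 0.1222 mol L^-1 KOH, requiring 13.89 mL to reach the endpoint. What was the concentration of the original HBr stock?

1.87 M

n(KOH) = 0.1222 x 0.01389 = 0.001697 mol.
n(HBr) in the aliquot = 0.001697 mol.
[diluted HBr] = 0.001697 / 0.01178 = 0.1441 M.
Dilution factor = 250.0/19.30 = 12.95, so [stock] = 0.1441 x 12.95 = 1.87 M.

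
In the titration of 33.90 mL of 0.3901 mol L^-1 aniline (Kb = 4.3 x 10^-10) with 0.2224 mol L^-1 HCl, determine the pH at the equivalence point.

n(C6H5NH2) = 0.3901 x 0.03390 = 0.01322 mol; V(HCl) at equivalence = 0.01322/0.2224 = 0.05946 L.
At equivalence the base is fully converted to C6H5NH3+; total volume = 0.09336 L, so [C6H5NH3+] = 0.01322/0.09336 = 0.1416 M.
Ka(C6H5NH3+) = Kw/Kb = 1.0e-14 / 4.3 x 10^-10 = 2.33e-5.
[H^+] = sqrt(Ka x [C6H5NH3+]) = sqrt(2.33e-5 x 0.1416) = 0.00181 M.
pH = -log(0.00181) = 2.74.

2.74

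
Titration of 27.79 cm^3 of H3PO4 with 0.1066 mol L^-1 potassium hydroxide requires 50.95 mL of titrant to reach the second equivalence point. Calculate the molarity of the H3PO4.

n(KOH) = 0.1066 x 0.05095 = 0.005431 mol.
At the second equivalence point, 2 mol OH^- react per mol H3PO4, so n(H3PO4) = 0.005431 / 2 = 0.002716 mol.
[H3PO4] = 0.002716 / 0.02779 L = 0.0977 M.

0.0977 M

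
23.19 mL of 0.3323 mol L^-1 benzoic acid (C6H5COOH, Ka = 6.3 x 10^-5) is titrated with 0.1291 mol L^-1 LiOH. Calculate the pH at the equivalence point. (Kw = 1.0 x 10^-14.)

n(C6H5COOH) = 0.3323 x 0.02319 = 0.007706 mol; V(LiOH) at equivalence = 0.007706/0.1291 = 0.05969 L.
At equivalence all the acid is converted to C6H5COO-; total volume = 0.02319 + 0.05969 = 0.08288 L, so [C6H5COO-] = 0.007706/0.08288 = 0.09298 M.
Kb = Kw/Ka = 1.0e-14 / 6.3 x 10^-5 = 1.59e-10.
[OH^-] = sqrt(Kb x [C6H5COO-]) = sqrt(1.59e-10 x 0.09298) = 3.84e-6 M.
pOH = 5.42, so pH = 14.00 - 5.42 = 8.58.

8.58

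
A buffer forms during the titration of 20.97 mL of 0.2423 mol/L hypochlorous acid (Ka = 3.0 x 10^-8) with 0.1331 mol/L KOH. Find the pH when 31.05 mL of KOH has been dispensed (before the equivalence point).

8.16

Initial n(HClO) = 0.2423 x 0.02097 = 0.005081 mol.
n(KOH) added = 0.1331 x 0.03105 = 0.004133 mol, converting that many moles of HClO to ClO-.
Remaining n(HClO) = 0.0009483 mol; n(ClO-) = 0.004133 mol.
By Henderson-Hasselbalch, pH = pKa + log([A^-]/[HA]) = 7.52 + log(0.004133/0.0009483) = 7.52 + (+0.64) = 8.16.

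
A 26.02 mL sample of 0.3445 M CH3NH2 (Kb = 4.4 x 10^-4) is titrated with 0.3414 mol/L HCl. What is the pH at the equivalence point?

n(CH3NH2) = 0.3445 x 0.02602 = 0.008964 mol; V(HCl) at equivalence = 0.008964/0.3414 = 0.02626 L.
At equivalence the base is fully converted to CH3NH3+; total volume = 0.05228 L, so [CH3NH3+] = 0.008964/0.05228 = 0.1715 M.
Ka(CH3NH3+) = Kw/Kb = 1.0e-14 / 4.4 x 10^-4 = 2.27e-11.
[H^+] = sqrt(Ka x [CH3NH3+]) = sqrt(2.27e-11 x 0.1715) = 1.97e-6 M.
pH = -log(1.97e-6) = 5.70.

5.70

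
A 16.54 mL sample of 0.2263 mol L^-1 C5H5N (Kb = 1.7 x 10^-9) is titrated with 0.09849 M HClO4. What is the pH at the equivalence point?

n(C5H5N) = 0.2263 x 0.01654 = 0.003743 mol; V(HClO4) at equivalence = 0.003743/0.09849 = 0.03800 L.
At equivalence the base is fully converted to C5H5NH+; total volume = 0.05454 L, so [C5H5NH+] = 0.003743/0.05454 = 0.06862 M.
Ka(C5H5NH+) = Kw/Kb = 1.0e-14 / 1.7 x 10^-9 = 5.88e-6.
[H^+] = sqrt(Ka x [C5H5NH+]) = sqrt(5.88e-6 x 0.06862) = 0.000635 M.
pH = -log(0.000635) = 3.20.

3.20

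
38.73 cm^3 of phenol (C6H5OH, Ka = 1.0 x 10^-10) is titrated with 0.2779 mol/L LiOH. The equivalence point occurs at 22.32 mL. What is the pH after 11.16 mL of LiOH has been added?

11.16 mL is exactly half the equivalence volume (22.32/2), i.e. the half-equivalence point.
There, n(HA) = n(A^-), so pH = pKa = -log(1.0 x 10^-10) = 10.00.

10.00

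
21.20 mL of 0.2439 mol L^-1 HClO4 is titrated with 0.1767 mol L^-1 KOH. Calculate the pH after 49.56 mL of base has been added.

n(acid) = 0.2439 x 0.02120 = 0.005171 mol; n(KOH) added = 0.1767 x 0.04956 = 0.008757 mol.
Base is in excess by 0.008757 - 0.005171 = 0.003587 mol in a total volume of 0.07076 L.
[OH^-] = 0.003587/0.07076 = 0.05069 M, so pOH = 1.30 and pH = 14.00 - 1.30 = 12.70.

12.70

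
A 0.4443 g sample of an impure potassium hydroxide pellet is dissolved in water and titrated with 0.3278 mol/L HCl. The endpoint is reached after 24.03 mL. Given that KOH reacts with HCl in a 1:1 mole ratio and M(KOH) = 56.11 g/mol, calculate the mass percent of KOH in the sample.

99.5%

n(HCl) = 0.3278 x 0.02403 = 0.007877 mol.
n(KOH) = 0.007877 / 1 = 0.007877 mol.
mass of KOH = 0.007877 x 56.11 = 0.4420 g.
% purity = 0.4420 / 0.4443 x 100 = 99.5%.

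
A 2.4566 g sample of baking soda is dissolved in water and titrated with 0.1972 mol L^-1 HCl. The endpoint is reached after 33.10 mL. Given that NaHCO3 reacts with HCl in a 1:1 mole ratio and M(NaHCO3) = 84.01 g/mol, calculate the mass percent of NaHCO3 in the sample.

n(HCl) = 0.1972 x 0.03310 = 0.006527 mol.
n(NaHCO3) = 0.006527 / 1 = 0.006527 mol.
mass of NaHCO3 = 0.006527 x 84.01 = 0.5484 g.
% purity = 0.5484 / 2.4566 x 100 = 22.3%.

22.3%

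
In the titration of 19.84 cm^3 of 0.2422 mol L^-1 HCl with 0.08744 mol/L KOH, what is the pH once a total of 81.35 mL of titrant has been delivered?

12.36

n(acid) = 0.2422 x 0.01984 = 0.004805 mol; n(KOH) added = 0.08744 x 0.08135 = 0.007113 mol.
Base is in excess by 0.007113 - 0.004805 = 0.002308 mol in a total volume of 0.1012 L.
[OH^-] = 0.002308/0.1012 = 0.02281 M, so pOH = 1.64 and pH = 14.00 - 1.64 = 12.36.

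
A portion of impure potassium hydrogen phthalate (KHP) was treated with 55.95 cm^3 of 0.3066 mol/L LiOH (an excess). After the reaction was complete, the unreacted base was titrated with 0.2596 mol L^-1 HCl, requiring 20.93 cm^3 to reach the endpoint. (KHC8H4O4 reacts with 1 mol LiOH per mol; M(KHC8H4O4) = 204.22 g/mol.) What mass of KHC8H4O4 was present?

2.39 g

Total n(LiOH) added = 0.3066 x 0.05595 = 0.01715 mol.
n(HCl) used = 0.2596 x 0.02093 = 0.005433 mol, which equals the excess n(LiOH).
So n(LiOH) consumed by the sample = 0.01715 - 0.005433 = 0.01172 mol.
n(KHC8H4O4) = 0.01172 / 1 = 0.01172 mol.
mass = 0.01172 mol x 204.22 g/mol = 2.39 g.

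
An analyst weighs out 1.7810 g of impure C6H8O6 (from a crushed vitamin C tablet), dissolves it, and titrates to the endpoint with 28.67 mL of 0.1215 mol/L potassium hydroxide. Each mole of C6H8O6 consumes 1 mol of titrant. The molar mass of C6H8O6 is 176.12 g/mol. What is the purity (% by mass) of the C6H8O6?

34.4%

n(KOH) = 0.1215 x 0.02867 = 0.003483 mol.
n(C6H8O6) = 0.003483 / 1 = 0.003483 mol.
mass of C6H8O6 = 0.003483 x 176.12 = 0.6135 g.
% purity = 0.6135 / 1.7810 x 100 = 34.4%.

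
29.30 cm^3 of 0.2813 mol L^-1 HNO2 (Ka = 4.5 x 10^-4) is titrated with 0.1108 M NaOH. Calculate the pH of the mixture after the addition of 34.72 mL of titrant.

3.29

Initial n(HNO2) = 0.2813 x 0.02930 = 0.008242 mol.
n(NaOH) added = 0.1108 x 0.03472 = 0.003847 mol, converting that many moles of HNO2 to NO2-.
Remaining n(HNO2) = 0.004395 mol; n(NO2-) = 0.003847 mol.
By Henderson-Hasselbalch, pH = pKa + log([A^-]/[HA]) = 3.35 + log(0.003847/0.004395) = 3.35 + (-0.06) = 3.29.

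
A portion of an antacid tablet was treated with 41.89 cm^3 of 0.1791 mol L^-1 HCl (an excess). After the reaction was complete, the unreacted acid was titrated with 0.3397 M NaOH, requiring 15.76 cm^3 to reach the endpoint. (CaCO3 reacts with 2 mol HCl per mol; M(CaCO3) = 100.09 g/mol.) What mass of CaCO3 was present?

Total n(HCl) added = 0.1791 x 0.04189 = 0.007502 mol.
n(NaOH) used = 0.3397 x 0.01576 = 0.005354 mol, which equals the excess n(HCl).
So n(HCl) consumed by the sample = 0.007502 - 0.005354 = 0.002149 mol.
n(CaCO3) = 0.002149 / 2 = 0.001074 mol.
mass = 0.001074 mol x 100.09 g/mol = 0.108 g.

0.108 g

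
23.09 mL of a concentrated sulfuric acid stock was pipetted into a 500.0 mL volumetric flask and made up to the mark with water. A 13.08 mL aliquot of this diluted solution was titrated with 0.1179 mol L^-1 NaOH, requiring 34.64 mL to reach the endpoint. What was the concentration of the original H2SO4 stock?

n(NaOH) = 0.1179 x 0.03464 = 0.004084 mol.
n(H2SO4) in the aliquot = 0.004084 x 1/2 = 0.002042 mol.
[diluted H2SO4] = 0.002042 / 0.01308 = 0.1561 M.
Dilution factor = 500.0/23.09 = 21.65, so [stock] = 0.1561 x 21.65 = 3.38 M.

3.38 M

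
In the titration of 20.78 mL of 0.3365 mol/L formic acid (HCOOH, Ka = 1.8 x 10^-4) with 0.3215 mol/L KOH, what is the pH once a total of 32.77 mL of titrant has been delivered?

n(acid) = 0.3365 x 0.02078 = 0.006992 mol; n(KOH) added = 0.3215 x 0.03277 = 0.01054 mol.
Base is in excess by 0.01054 - 0.006992 = 0.003543 mol in a total volume of 0.05355 L.
[OH^-] = 0.003543/0.05355 = 0.06616 M, so pOH = 1.18 and pH = 14.00 - 1.18 = 12.82.

12.82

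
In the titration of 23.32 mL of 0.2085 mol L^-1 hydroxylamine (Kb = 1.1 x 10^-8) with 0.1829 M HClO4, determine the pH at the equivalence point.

n(NH2OH) = 0.2085 x 0.02332 = 0.004862 mol; V(HClO4) at equivalence = 0.004862/0.1829 = 0.02658 L.
At equivalence the base is fully converted to NH3OH+; total volume = 0.04990 L, so [NH3OH+] = 0.004862/0.04990 = 0.09743 M.
Ka(NH3OH+) = Kw/Kb = 1.0e-14 / 1.1 x 10^-8 = 9.09e-7.
[H^+] = sqrt(Ka x [NH3OH+]) = sqrt(9.09e-7 x 0.09743) = 0.000298 M.
pH = -log(0.000298) = 3.53.

3.53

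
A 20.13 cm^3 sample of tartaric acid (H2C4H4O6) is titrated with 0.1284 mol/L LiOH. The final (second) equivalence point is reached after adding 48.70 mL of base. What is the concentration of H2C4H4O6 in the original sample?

n(LiOH) = 0.1284 x 0.04870 = 0.006253 mol.
At the final (second) equivalence point, 2 mol OH^- react per mol H2C4H4O6, so n(H2C4H4O6) = 0.006253 / 2 = 0.003127 mol.
[H2C4H4O6] = 0.003127 / 0.02013 L = 0.155 M.

0.155 M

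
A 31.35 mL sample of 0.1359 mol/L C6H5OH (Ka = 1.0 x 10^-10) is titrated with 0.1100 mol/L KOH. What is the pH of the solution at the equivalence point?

n(C6H5OH) = 0.1359 x 0.03135 = 0.004260 mol; V(KOH) at equivalence = 0.004260/0.1100 = 0.03873 L.
At equivalence all the acid is converted to C6H5O-; total volume = 0.03135 + 0.03873 = 0.07008 L, so [C6H5O-] = 0.004260/0.07008 = 0.06079 M.
Kb = Kw/Ka = 1.0e-14 / 1.0 x 10^-10 = 0.000100.
[OH^-] = sqrt(Kb x [C6H5O-]) = sqrt(0.000100 x 0.06079) = 0.00247 M.
pOH = 2.61, so pH = 14.00 - 2.61 = 11.39.

11.39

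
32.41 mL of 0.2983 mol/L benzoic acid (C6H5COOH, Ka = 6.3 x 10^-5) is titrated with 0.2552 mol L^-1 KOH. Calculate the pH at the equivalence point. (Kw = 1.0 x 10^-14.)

n(C6H5COOH) = 0.2983 x 0.03241 = 0.009668 mol; V(KOH) at equivalence = 0.009668/0.2552 = 0.03788 L.
At equivalence all the acid is converted to C6H5COO-; total volume = 0.03241 + 0.03788 = 0.07029 L, so [C6H5COO-] = 0.009668/0.07029 = 0.1375 M.
Kb = Kw/Ka = 1.0e-14 / 6.3 x 10^-5 = 1.59e-10.
[OH^-] = sqrt(Kb x [C6H5COO-]) = sqrt(1.59e-10 x 0.1375) = 4.67e-6 M.
pOH = 5.33, so pH = 14.00 - 5.33 = 8.67.

8.67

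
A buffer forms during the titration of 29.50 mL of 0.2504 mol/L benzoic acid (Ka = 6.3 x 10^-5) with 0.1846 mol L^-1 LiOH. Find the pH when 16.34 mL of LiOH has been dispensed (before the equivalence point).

Initial n(C6H5COOH) = 0.2504 x 0.02950 = 0.007387 mol.
n(LiOH) added = 0.1846 x 0.01634 = 0.003016 mol, converting that many moles of C6H5COOH to C6H5COO-.
Remaining n(C6H5COOH) = 0.004370 mol; n(C6H5COO-) = 0.003016 mol.
By Henderson-Hasselbalch, pH = pKa + log([A^-]/[HA]) = 4.20 + log(0.003016/0.004370) = 4.20 + (-0.16) = 4.04.

4.04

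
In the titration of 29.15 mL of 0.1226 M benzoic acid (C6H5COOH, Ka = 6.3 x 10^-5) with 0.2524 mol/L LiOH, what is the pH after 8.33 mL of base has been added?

4.36

Initial n(C6H5COOH) = 0.1226 x 0.02915 = 0.003574 mol.
n(LiOH) added = 0.2524 x 0.008330 = 0.002102 mol, converting that many moles of C6H5COOH to C6H5COO-.
Remaining n(C6H5COOH) = 0.001471 mol; n(C6H5COO-) = 0.002102 mol.
By Henderson-Hasselbalch, pH = pKa + log([A^-]/[HA]) = 4.20 + log(0.002102/0.001471) = 4.20 + (+0.16) = 4.36.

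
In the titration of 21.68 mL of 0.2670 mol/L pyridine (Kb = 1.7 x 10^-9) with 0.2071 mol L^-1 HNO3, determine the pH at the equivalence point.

3.08

n(C5H5N) = 0.2670 x 0.02168 = 0.005789 mol; V(HNO3) at equivalence = 0.005789/0.2071 = 0.02795 L.
At equivalence the base is fully converted to C5H5NH+; total volume = 0.04963 L, so [C5H5NH+] = 0.005789/0.04963 = 0.1166 M.
Ka(C5H5NH+) = Kw/Kb = 1.0e-14 / 1.7 x 10^-9 = 5.88e-6.
[H^+] = sqrt(Ka x [C5H5NH+]) = sqrt(5.88e-6 x 0.1166) = 0.000828 M.
pH = -log(0.000828) = 3.08.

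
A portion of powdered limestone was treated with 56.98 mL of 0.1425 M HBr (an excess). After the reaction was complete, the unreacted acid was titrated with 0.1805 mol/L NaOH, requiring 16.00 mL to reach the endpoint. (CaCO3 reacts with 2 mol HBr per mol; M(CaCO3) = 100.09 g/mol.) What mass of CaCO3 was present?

0.262 g

Total n(HBr) added = 0.1425 x 0.05698 = 0.008120 mol.
n(NaOH) used = 0.1805 x 0.01600 = 0.002888 mol, which equals the excess n(HBr).
So n(HBr) consumed by the sample = 0.008120 - 0.002888 = 0.005232 mol.
n(CaCO3) = 0.005232 / 2 = 0.002616 mol.
mass = 0.002616 mol x 100.09 g/mol = 0.262 g.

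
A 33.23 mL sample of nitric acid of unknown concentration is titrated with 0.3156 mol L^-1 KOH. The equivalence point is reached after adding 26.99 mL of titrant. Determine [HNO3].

0.256 M

n(KOH) delivered = 0.3156 x 0.02699 = 0.008518 mol.
For a 1:1 reaction, n(HNO3) = 0.008518 mol.
[HNO3] = 0.008518 mol / 0.03323 L = 0.256 M.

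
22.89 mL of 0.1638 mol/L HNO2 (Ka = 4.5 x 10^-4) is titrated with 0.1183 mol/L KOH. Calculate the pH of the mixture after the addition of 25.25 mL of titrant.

3.94

Initial n(HNO2) = 0.1638 x 0.02289 = 0.003749 mol.
n(KOH) added = 0.1183 x 0.02525 = 0.002987 mol, converting that many moles of HNO2 to NO2-.
Remaining n(HNO2) = 0.0007623 mol; n(NO2-) = 0.002987 mol.
By Henderson-Hasselbalch, pH = pKa + log([A^-]/[HA]) = 3.35 + log(0.002987/0.0007623) = 3.35 + (+0.59) = 3.94.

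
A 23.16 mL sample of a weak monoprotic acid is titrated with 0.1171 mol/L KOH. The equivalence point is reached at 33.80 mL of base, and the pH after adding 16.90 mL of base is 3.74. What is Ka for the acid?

1.8 x 10^-4

16.90 mL is half of the equivalence volume, so this is the half-equivalence point where [HA] = [A^-].
At half-equivalence pH = pKa, so pKa = 3.74.
Ka = 10^(-3.74) = 1.8 x 10^-4.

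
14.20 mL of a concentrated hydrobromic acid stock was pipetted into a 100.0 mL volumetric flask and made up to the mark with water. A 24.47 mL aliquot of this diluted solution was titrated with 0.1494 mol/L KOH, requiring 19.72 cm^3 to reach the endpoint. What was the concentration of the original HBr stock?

n(KOH) = 0.1494 x 0.01972 = 0.002946 mol.
n(HBr) in the aliquot = 0.002946 mol.
[diluted HBr] = 0.002946 / 0.02447 = 0.1204 M.
Dilution factor = 100.0/14.20 = 7.042, so [stock] = 0.1204 x 7.042 = 0.848 M.

0.848 M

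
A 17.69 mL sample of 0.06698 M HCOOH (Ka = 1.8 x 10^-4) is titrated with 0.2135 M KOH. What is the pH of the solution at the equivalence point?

8.23

n(HCOOH) = 0.06698 x 0.01769 = 0.001185 mol; V(KOH) at equivalence = 0.001185/0.2135 = 0.005550 L.
At equivalence all the acid is converted to HCOO-; total volume = 0.01769 + 0.005550 = 0.02324 L, so [HCOO-] = 0.001185/0.02324 = 0.05098 M.
Kb = Kw/Ka = 1.0e-14 / 1.8 x 10^-4 = 5.56e-11.
[OH^-] = sqrt(Kb x [HCOO-]) = sqrt(5.56e-11 x 0.05098) = 1.68e-6 M.
pOH = 5.77, so pH = 14.00 - 5.77 = 8.23.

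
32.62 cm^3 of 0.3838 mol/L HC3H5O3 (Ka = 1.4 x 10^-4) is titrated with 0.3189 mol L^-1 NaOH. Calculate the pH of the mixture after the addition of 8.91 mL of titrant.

Initial n(HC3H5O3) = 0.3838 x 0.03262 = 0.01252 mol.
n(NaOH) added = 0.3189 x 0.008910 = 0.002841 mol, converting that many moles of HC3H5O3 to C3H5O3-.
Remaining n(HC3H5O3) = 0.009678 mol; n(C3H5O3-) = 0.002841 mol.
By Henderson-Hasselbalch, pH = pKa + log([A^-]/[HA]) = 3.85 + log(0.002841/0.009678) = 3.85 + (-0.53) = 3.32.

3.32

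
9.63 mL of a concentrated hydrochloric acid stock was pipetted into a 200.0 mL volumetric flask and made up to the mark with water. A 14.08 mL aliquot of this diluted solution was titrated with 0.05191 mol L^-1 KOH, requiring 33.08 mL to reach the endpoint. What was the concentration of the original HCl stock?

2.53 M

n(KOH) = 0.05191 x 0.03308 = 0.001717 mol.
n(HCl) in the aliquot = 0.001717 mol.
[diluted HCl] = 0.001717 / 0.01408 = 0.1220 M.
Dilution factor = 200.0/9.630 = 20.77, so [stock] = 0.1220 x 20.77 = 2.53 M.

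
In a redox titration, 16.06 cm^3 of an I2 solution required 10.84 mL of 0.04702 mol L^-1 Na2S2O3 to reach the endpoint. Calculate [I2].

0.0159 M

n(Na2S2O3) = 0.04702 x 0.01084 = 0.0005097 mol.
From the balanced equation, 2 mol Na2S2O3 reacts with 1 mol I2, so n(I2) = 0.0005097 x 1/2 = 0.0002548 mol.
[I2] = 0.0002548 / 0.01606 L = 0.0159 M.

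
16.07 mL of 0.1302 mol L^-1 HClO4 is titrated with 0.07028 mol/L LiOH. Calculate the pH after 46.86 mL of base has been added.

n(acid) = 0.1302 x 0.01607 = 0.002092 mol; n(LiOH) added = 0.07028 x 0.04686 = 0.003293 mol.
Base is in excess by 0.003293 - 0.002092 = 0.001201 mol in a total volume of 0.06293 L.
[OH^-] = 0.001201/0.06293 = 0.01908 M, so pOH = 1.72 and pH = 14.00 - 1.72 = 12.28.

12.28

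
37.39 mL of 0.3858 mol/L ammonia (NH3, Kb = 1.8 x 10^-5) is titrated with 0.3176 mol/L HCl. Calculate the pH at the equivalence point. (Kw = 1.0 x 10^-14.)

n(NH3) = 0.3858 x 0.03739 = 0.01443 mol; V(HCl) at equivalence = 0.01443/0.3176 = 0.04542 L.
At equivalence the base is fully converted to NH4+; total volume = 0.08281 L, so [NH4+] = 0.01443/0.08281 = 0.1742 M.
Ka(NH4+) = Kw/Kb = 1.0e-14 / 1.8 x 10^-5 = 5.56e-10.
[H^+] = sqrt(Ka x [NH4+]) = sqrt(5.56e-10 x 0.1742) = 9.84e-6 M.
pH = -log(9.84e-6) = 5.01.

5.01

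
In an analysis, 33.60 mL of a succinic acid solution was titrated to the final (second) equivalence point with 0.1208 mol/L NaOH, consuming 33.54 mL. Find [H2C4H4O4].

n(NaOH) = 0.1208 x 0.03354 = 0.004052 mol.
At the final (second) equivalence point, 2 mol OH^- react per mol H2C4H4O4, so n(H2C4H4O4) = 0.004052 / 2 = 0.002026 mol.
[H2C4H4O4] = 0.002026 / 0.03360 L = 0.0603 M.

0.0603 M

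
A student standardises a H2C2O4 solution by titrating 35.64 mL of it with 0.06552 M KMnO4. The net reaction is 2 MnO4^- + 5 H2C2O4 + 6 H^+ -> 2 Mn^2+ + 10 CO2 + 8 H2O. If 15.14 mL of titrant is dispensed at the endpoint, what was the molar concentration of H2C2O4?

n(KMnO4) = 0.06552 x 0.01514 = 0.0009920 mol.
From the balanced equation, 2 mol KMnO4 reacts with 5 mol H2C2O4, so n(H2C2O4) = 0.0009920 x 5/2 = 0.002480 mol.
[H2C2O4] = 0.002480 / 0.03564 L = 0.0696 M.

0.0696 M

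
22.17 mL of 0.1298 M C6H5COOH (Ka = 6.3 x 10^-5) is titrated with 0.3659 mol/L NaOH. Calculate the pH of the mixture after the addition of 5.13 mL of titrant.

4.47

Initial n(C6H5COOH) = 0.1298 x 0.02217 = 0.002878 mol.
n(NaOH) added = 0.3659 x 0.005130 = 0.001877 mol, converting that many moles of C6H5COOH to C6H5COO-.
Remaining n(C6H5COOH) = 0.001001 mol; n(C6H5COO-) = 0.001877 mol.
By Henderson-Hasselbalch, pH = pKa + log([A^-]/[HA]) = 4.20 + log(0.001877/0.001001) = 4.20 + (+0.27) = 4.47.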